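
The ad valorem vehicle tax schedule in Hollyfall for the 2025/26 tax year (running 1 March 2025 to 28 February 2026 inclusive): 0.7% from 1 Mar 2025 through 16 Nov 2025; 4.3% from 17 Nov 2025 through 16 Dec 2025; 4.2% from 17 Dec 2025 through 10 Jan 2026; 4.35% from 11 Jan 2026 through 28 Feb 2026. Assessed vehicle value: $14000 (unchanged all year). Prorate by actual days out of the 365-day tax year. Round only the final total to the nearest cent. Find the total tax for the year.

1 Mar – 16 Nov 2025: 261 days at 0.7% → $14000 × 0.7% × 261/365 = $70.0767
17 Nov – 16 Dec 2025: 30 days at 4.3% → $14000 × 4.3% × 30/365 = $49.4795
17 Dec 2025 – 10 Jan 2026: 25 days at 4.2% → $14000 × 4.2% × 25/365 = $40.2740
11 Jan – 28 Feb 2026: 49 days at 4.35% → $14000 × 4.35% × 49/365 = $81.7562
Total = $241.5863

$241.59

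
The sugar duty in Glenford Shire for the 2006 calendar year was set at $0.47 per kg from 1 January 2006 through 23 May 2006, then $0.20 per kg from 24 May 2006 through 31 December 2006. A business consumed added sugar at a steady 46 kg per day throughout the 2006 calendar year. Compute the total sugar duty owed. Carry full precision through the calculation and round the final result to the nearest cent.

1 January – 23 May 2006: 143 days × 46 kg/day = 6,578 kg at $0.47/kg → $3,091.66
24 May – 31 December 2006: 222 days × 46 kg/day = 10,212 kg at $0.20/kg → $2,042.40

$5,134.06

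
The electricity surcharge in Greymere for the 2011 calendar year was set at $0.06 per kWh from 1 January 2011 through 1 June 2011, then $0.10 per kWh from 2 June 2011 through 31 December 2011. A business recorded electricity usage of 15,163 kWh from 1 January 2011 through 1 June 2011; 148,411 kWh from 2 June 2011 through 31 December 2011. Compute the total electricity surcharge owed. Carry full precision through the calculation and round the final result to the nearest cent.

1 January – 1 June 2011: 15,163 kWh at $0.06/kWh → $909.78
2 June – 31 December 2011: 148,411 kWh at $0.10/kWh → $14841.10

$15750.88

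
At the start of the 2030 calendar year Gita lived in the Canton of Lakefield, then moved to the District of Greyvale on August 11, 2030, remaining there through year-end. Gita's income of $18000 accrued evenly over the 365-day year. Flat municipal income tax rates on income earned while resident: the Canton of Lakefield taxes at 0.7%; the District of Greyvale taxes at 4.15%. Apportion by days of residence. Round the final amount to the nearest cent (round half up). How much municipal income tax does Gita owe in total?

The Canton of Lakefield, January 1 – August 10, 2030: 222 days → $18000 × 0.7% × 222/365 = $76.6356
The District of Greyvale, August 11 – December 31, 2030: 143 days → $18000 × 4.15% × 143/365 = $292.6603
Total = $369.2959

$369.30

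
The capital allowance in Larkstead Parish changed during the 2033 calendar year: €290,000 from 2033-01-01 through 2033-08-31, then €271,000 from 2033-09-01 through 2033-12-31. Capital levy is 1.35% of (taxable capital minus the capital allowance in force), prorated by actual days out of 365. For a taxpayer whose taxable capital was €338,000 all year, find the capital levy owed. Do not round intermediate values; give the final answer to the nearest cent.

2033-01-01 to 2033-08-31: 243 days, exemption €290,000 → (€338,000 − €290,000) × 1.35% × 243/365 = €431.4082
2033-09-01 to 2033-12-31: 122 days, exemption €271,000 → (€338,000 − €271,000) × 1.35% × 122/365 = €302.3260
Total = €733.7342

€733.73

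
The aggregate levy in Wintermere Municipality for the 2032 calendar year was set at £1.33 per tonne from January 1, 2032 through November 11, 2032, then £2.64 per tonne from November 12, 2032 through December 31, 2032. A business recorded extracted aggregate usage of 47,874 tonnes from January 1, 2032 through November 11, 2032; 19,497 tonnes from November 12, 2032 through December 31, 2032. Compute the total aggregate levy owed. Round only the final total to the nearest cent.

£115,144.50

January 1 – November 11, 2032: 47,874 tonnes at £1.33/tonne → £63,672.42
November 12 – December 31, 2032: 19,497 tonnes at £2.64/tonne → £51,472.08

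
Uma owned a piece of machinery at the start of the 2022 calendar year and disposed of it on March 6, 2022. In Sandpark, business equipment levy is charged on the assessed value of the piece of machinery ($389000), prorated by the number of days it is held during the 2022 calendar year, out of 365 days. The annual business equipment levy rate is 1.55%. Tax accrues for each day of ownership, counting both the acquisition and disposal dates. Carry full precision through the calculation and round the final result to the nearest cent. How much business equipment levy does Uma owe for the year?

$1073.75

Days held (January 1 – March 6, 2022): 65 out of 365
Tax = $389000 × 1.55% × 65/365 = $1073.7466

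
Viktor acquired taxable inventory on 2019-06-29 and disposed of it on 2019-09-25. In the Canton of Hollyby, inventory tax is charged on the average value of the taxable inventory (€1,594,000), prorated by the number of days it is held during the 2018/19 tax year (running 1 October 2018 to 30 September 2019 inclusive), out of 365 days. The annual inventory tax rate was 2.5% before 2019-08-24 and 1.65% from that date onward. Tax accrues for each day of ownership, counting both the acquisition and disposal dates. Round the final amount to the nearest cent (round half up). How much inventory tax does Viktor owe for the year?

€8,491.87

2019-06-29 to 2019-08-23: 56 days at 2.5% → €1,594,000 × 2.5% × 56/365 = €6,113.9726
2019-08-24 to 2019-09-25: 33 days at 1.65% → €1,594,000 × 1.65% × 33/365 = €2,377.8986
Total = €8,491.8712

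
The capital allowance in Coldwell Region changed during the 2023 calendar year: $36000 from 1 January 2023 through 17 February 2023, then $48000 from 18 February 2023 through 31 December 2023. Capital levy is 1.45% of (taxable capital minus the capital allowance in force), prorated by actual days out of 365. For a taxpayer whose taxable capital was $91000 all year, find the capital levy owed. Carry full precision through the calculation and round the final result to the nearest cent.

1 January – 17 February 2023: 48 days, exemption $36000 → ($91000 − $36000) × 1.45% × 48/365 = $104.8767
18 February – 31 December 2023: 317 days, exemption $48000 → ($91000 − $48000) × 1.45% × 317/365 = $541.5055
Total = $646.3822

$646.38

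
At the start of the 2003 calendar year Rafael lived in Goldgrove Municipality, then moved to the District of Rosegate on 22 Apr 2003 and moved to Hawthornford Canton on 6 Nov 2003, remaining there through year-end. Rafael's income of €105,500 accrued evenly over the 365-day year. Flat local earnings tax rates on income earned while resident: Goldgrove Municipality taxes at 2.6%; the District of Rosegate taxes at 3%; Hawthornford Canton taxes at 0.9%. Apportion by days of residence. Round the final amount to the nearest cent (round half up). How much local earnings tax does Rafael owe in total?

€2,696.75

Goldgrove Municipality, 1 Jan – 21 Apr 2003: 111 days → €105,500 × 2.6% × 111/365 = €834.1726
The District of Rosegate, 22 Apr – 5 Nov 2003: 198 days → €105,500 × 3% × 198/365 = €1,716.9041
Hawthornford Canton, 6 Nov – 31 Dec 2003: 56 days → €105,500 × 0.9% × 56/365 = €145.6767
Total = €2,696.7534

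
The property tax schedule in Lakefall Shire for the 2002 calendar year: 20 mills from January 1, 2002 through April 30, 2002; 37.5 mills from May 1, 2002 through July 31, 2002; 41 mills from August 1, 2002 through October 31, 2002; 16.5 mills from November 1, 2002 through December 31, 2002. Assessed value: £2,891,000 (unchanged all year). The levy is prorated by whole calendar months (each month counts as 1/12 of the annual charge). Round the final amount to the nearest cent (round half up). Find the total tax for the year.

January 1 – April 30, 2002: 4 months at 20 mills → £2,891,000 × 2% × 4/12 = £19,273.3333
May 1 – July 31, 2002: 3 months at 37.5 mills → £2,891,000 × 3.75% × 3/12 = £27,103.1250
August 1 – October 31, 2002: 3 months at 41 mills → £2,891,000 × 4.1% × 3/12 = £29,632.7500
November 1 – December 31, 2002: 2 months at 16.5 mills → £2,891,000 × 1.65% × 2/12 = £7,950.2500
Total = £83,959.4583

£83,959.46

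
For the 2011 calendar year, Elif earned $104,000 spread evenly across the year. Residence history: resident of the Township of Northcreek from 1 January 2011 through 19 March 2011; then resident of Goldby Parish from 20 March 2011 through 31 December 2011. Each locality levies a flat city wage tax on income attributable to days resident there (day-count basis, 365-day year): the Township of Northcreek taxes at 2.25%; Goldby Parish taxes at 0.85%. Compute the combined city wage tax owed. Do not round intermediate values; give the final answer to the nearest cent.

$1,195.15

The Township of Northcreek, 1 January – 19 March 2011: 78 days → $104,000 × 2.25% × 78/365 = $500.0548
Goldby Parish, 20 March – 31 December 2011: 287 days → $104,000 × 0.85% × 287/365 = $695.0904
Total = $1,195.1452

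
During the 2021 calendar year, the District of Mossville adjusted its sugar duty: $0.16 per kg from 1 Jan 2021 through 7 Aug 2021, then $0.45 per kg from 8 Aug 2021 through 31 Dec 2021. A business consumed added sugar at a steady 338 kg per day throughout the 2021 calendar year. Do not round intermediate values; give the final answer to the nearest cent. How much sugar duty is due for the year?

1 Jan – 7 Aug 2021: 219 days × 338 kg/day = 74,022 kg at $0.16/kg → $11,843.52
8 Aug – 31 Dec 2021: 146 days × 338 kg/day = 49,348 kg at $0.45/kg → $22,206.60

$34,050.12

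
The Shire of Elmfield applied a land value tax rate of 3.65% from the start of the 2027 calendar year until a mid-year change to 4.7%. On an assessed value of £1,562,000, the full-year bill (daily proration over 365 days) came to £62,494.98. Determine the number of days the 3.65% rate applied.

243 days

Let d = days at the first rate; then 365 − d days at the second rate.
£1,562,000 × [3.65%·d + 4.7%·(365−d)] / 365 = £62,494.98
Solving gives d = 243, so the new rate took effect on 1 Sep 2027.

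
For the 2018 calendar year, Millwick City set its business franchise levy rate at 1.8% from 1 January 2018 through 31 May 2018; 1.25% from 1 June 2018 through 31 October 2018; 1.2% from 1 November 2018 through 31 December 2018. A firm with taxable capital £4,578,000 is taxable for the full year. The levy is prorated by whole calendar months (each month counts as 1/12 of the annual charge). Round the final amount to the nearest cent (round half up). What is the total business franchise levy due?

£67,334.75

1 January – 31 May 2018: 5 months at 1.8% → £4,578,000 × 1.8% × 5/12 = £34,335.0000
1 June – 31 October 2018: 5 months at 1.25% → £4,578,000 × 1.25% × 5/12 = £23,843.7500
1 November – 31 December 2018: 2 months at 1.2% → £4,578,000 × 1.2% × 2/12 = £9,156.0000
Total = £67,334.7500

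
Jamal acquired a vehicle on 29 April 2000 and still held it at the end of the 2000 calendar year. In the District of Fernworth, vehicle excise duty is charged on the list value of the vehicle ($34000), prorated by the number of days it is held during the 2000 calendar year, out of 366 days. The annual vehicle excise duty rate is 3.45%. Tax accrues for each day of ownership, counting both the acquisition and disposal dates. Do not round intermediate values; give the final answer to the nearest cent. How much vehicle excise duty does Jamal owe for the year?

Days held (29 April – 31 December 2000): 247 out of 366
Tax = $34000 × 3.45% × 247/366 = $791.6148

$791.61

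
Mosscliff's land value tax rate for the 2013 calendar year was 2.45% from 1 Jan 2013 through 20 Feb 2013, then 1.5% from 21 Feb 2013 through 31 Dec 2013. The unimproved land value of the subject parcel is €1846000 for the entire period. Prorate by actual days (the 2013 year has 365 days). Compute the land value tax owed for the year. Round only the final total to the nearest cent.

€30140.38

1 Jan – 20 Feb 2013: 51 days at 2.45% → €1846000 × 2.45% × 51/365 = €6319.3890
21 Feb – 31 Dec 2013: 314 days at 1.5% → €1846000 × 1.5% × 314/365 = €23820.9863
Total = €30140.3753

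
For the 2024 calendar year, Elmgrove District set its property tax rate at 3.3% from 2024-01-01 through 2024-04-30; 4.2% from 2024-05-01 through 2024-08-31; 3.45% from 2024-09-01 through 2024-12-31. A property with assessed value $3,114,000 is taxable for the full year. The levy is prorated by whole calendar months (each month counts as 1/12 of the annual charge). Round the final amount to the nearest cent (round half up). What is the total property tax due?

2024-01-01 to 2024-04-30: 4 months at 3.3% → $3,114,000 × 3.3% × 4/12 = $34,254.0000
2024-05-01 to 2024-08-31: 4 months at 4.2% → $3,114,000 × 4.2% × 4/12 = $43,596.0000
2024-09-01 to 2024-12-31: 4 months at 3.45% → $3,114,000 × 3.45% × 4/12 = $35,811.0000
Total = $113,661.0000

$113,661.00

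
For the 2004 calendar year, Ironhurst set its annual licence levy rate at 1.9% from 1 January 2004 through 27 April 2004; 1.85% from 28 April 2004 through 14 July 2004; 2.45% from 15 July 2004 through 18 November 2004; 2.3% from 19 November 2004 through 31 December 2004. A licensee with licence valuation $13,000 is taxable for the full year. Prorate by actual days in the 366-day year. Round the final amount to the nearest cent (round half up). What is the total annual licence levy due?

1 January – 27 April 2004: 118 days at 1.9% → $13,000 × 1.9% × 118/366 = $79.6339
28 April – 14 July 2004: 78 days at 1.85% → $13,000 × 1.85% × 78/366 = $51.2541
15 July – 18 November 2004: 127 days at 2.45% → $13,000 × 2.45% × 127/366 = $110.5178
19 November – 31 December 2004: 43 days at 2.3% → $13,000 × 2.3% × 43/366 = $35.1284
Total = $276.5342

$276.53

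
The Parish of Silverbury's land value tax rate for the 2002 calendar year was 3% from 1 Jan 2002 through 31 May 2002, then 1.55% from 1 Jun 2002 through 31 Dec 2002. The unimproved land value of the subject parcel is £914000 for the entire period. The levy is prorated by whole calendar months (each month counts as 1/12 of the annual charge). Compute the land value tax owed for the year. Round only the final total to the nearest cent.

1 Jan – 31 May 2002: 5 months at 3% → £914000 × 3% × 5/12 = £11425.0000
1 Jun – 31 Dec 2002: 7 months at 1.55% → £914000 × 1.55% × 7/12 = £8264.0833
Total = £19689.0833

£19689.08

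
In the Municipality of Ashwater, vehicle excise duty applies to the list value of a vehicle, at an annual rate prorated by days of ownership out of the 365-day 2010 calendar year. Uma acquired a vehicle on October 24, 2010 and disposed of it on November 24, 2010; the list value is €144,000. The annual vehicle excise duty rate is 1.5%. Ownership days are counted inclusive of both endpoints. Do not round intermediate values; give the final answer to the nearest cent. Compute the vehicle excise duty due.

Days held (October 24 – November 24, 2010): 32 out of 365
Tax = €144,000 × 1.5% × 32/365 = €189.3699

€189.37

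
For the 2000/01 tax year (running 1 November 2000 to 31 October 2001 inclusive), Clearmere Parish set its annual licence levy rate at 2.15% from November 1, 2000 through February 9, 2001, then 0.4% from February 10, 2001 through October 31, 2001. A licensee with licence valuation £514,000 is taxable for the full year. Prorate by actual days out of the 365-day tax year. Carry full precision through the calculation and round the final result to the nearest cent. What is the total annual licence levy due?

November 1, 2000 – February 9, 2001: 101 days at 2.15% → £514,000 × 2.15% × 101/365 = £3,057.9479
February 10 – October 31, 2001: 264 days at 0.4% → £514,000 × 0.4% × 264/365 = £1,487.0795
Total = £4,545.0274

£4,545.03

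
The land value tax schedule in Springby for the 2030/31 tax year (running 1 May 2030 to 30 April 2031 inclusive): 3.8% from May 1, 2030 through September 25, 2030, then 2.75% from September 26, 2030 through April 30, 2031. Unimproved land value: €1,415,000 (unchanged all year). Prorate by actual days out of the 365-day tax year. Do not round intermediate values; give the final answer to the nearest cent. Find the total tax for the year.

May 1 – September 25, 2030: 148 days at 3.8% → €1,415,000 × 3.8% × 148/365 = €21,802.6301
September 26, 2030 – April 30, 2031: 217 days at 2.75% → €1,415,000 × 2.75% × 217/365 = €23,134.2808
Total = €44,936.9110

€44,936.91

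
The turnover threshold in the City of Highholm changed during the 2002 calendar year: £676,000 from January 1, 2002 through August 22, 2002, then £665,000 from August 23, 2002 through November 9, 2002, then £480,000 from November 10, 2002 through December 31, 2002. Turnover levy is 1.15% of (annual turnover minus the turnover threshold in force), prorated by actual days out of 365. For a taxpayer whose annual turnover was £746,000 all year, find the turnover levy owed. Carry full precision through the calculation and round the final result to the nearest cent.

January 1 – August 22, 2002: 234 days, exemption £676,000 → (£746,000 − £676,000) × 1.15% × 234/365 = £516.0822
August 23 – November 9, 2002: 79 days, exemption £665,000 → (£746,000 − £665,000) × 1.15% × 79/365 = £201.6123
November 10 – December 31, 2002: 52 days, exemption £480,000 → (£746,000 − £480,000) × 1.15% × 52/365 = £435.8027
Total = £1,153.4973

£1,153.50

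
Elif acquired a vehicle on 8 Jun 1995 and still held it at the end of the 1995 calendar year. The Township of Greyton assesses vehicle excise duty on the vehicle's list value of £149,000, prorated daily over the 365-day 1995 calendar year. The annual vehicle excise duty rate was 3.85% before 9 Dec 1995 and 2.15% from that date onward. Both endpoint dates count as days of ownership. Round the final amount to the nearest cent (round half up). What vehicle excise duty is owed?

£3,093.69

8 Jun – 8 Dec 1995: 184 days at 3.85% → £149,000 × 3.85% × 184/365 = £2,891.8247
9 Dec – 31 Dec 1995: 23 days at 2.15% → £149,000 × 2.15% × 23/365 = £201.8644
Total = £3,093.6890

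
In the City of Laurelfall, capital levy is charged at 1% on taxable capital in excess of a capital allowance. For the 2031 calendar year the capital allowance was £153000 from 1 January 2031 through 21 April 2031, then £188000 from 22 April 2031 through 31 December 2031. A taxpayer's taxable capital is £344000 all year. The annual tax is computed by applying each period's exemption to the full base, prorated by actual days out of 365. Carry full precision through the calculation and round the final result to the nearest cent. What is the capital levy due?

£1666.44

1 January – 21 April 2031: 111 days, exemption £153000 → (£344000 − £153000) × 1% × 111/365 = £580.8493
22 April – 31 December 2031: 254 days, exemption £188000 → (£344000 − £188000) × 1% × 254/365 = £1085.5890
Total = £1666.4384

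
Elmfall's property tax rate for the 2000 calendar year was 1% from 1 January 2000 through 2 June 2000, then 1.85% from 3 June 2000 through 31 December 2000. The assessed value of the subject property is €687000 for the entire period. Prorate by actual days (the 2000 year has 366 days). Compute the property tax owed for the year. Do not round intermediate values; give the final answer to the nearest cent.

1 January – 2 June 2000: 154 days at 1% → €687000 × 1% × 154/366 = €2890.6557
3 June – 31 December 2000: 212 days at 1.85% → €687000 × 1.85% × 212/366 = €7361.7869
Total = €10252.4426

€10252.44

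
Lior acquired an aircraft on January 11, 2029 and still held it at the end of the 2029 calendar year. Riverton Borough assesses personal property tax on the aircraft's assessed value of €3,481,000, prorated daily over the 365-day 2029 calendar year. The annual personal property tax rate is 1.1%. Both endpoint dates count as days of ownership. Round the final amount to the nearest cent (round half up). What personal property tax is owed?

Days held (January 11 – December 31, 2029): 355 out of 365
Tax = €3,481,000 × 1.1% × 355/365 = €37,241.9315

€37,241.93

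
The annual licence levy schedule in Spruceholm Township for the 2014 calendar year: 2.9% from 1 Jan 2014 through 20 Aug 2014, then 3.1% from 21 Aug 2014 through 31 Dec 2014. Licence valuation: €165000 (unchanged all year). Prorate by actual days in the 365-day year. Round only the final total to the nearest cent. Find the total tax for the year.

€4905.25

1 Jan – 20 Aug 2014: 232 days at 2.9% → €165000 × 2.9% × 232/365 = €3041.4247
21 Aug – 31 Dec 2014: 133 days at 3.1% → €165000 × 3.1% × 133/365 = €1863.8219
Total = €4905.2466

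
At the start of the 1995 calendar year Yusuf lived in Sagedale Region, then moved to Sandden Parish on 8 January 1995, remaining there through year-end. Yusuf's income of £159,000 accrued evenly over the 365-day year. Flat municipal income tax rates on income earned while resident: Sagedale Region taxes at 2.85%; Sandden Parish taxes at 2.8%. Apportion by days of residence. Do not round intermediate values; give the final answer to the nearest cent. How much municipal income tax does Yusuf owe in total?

Sagedale Region, 1 January – 7 January 1995: 7 days → £159,000 × 2.85% × 7/365 = £86.9055
Sandden Parish, 8 January – 31 December 1995: 358 days → £159,000 × 2.8% × 358/365 = £4,366.6192
Total = £4,453.5247

£4,453.52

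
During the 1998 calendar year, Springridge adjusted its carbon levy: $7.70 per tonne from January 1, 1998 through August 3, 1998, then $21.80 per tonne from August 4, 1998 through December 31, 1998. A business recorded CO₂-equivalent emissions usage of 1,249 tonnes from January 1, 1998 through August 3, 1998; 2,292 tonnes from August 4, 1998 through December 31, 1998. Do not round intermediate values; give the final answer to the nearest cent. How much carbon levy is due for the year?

$59,582.90

January 1 – August 3, 1998: 1,249 tonnes at $7.70/tonne → $9,617.30
August 4 – December 31, 1998: 2,292 tonnes at $21.80/tonne → $49,965.60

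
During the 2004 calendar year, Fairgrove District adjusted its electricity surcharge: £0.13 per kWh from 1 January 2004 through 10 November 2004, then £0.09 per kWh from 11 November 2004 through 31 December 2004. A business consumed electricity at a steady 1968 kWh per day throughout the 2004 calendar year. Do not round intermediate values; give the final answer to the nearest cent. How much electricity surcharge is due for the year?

1 January – 10 November 2004: 315 days × 1968 kWh/day = 619,920 kWh at £0.13/kWh → £80,589.60
11 November – 31 December 2004: 51 days × 1968 kWh/day = 100,368 kWh at £0.09/kWh → £9,033.12

£89,622.72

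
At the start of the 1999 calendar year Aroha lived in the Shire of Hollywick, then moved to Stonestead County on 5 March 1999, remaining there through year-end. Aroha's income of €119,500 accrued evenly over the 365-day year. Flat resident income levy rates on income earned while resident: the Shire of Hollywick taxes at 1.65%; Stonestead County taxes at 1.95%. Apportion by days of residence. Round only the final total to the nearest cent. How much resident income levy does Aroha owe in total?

€2,268.37

The Shire of Hollywick, 1 January – 4 March 1999: 63 days → €119,500 × 1.65% × 63/365 = €340.3295
Stonestead County, 5 March – 31 December 1999: 302 days → €119,500 × 1.95% × 302/365 = €1,928.0425
Total = €2,268.3719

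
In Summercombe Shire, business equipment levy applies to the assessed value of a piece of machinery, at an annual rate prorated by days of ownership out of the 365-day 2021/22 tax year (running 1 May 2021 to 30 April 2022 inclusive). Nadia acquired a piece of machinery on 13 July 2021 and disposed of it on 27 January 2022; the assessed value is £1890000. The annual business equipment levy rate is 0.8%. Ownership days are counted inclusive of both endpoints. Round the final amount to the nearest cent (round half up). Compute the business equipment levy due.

£8243.51

Days held (13 July 2021 – 27 January 2022): 199 out of 365
Tax = £1890000 × 0.8% × 199/365 = £8243.5068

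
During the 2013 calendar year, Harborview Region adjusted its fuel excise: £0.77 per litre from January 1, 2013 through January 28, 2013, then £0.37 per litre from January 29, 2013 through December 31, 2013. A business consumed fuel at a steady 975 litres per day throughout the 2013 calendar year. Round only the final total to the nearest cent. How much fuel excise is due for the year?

£142,593.75

January 1 – January 28, 2013: 28 days × 975 litres/day = 27,300 litres at £0.77/litre → £21,021.00
January 29 – December 31, 2013: 337 days × 975 litres/day = 328,575 litres at £0.37/litre → £121,572.75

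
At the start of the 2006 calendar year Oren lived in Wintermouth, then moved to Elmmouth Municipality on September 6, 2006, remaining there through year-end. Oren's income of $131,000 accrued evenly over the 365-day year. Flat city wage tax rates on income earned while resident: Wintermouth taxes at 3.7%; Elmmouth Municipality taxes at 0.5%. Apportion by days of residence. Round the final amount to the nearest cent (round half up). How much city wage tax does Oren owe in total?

Wintermouth, January 1 – September 5, 2006: 248 days → $131,000 × 3.7% × 248/365 = $3,293.3041
Elmmouth Municipality, September 6 – December 31, 2006: 117 days → $131,000 × 0.5% × 117/365 = $209.9589
Total = $3,503.2630

$3,503.26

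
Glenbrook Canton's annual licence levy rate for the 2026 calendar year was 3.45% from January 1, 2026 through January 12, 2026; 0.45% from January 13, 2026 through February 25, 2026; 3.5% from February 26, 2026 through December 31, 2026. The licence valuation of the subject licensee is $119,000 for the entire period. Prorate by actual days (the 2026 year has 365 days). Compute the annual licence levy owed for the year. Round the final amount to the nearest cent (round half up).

$3,725.52

January 1 – January 12, 2026: 12 days at 3.45% → $119,000 × 3.45% × 12/365 = $134.9753
January 13 – February 25, 2026: 44 days at 0.45% → $119,000 × 0.45% × 44/365 = $64.5534
February 26 – December 31, 2026: 309 days at 3.5% → $119,000 × 3.5% × 309/365 = $3,525.9863
Total = $3,725.5151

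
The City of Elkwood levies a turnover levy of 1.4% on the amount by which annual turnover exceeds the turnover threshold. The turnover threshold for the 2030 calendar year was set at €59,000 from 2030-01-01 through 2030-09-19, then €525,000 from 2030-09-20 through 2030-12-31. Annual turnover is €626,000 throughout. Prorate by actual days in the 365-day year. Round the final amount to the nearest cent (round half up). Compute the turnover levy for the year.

€6,096.98

2030-01-01 to 2030-09-19: 262 days, exemption €59,000 → (€626,000 − €59,000) × 1.4% × 262/365 = €5,697.9616
2030-09-20 to 2030-12-31: 103 days, exemption €525,000 → (€626,000 − €525,000) × 1.4% × 103/365 = €399.0192
Total = €6,096.9808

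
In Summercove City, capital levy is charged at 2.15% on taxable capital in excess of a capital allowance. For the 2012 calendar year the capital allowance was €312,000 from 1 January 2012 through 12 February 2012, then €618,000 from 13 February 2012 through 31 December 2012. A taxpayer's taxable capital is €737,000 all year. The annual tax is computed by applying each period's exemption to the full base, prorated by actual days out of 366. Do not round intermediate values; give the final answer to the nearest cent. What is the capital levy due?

€3,331.44

1 January – 12 February 2012: 43 days, exemption €312,000 → (€737,000 − €312,000) × 2.15% × 43/366 = €1,073.5314
13 February – 31 December 2012: 323 days, exemption €618,000 → (€737,000 − €618,000) × 2.15% × 323/366 = €2,257.9112
Total = €3,331.4426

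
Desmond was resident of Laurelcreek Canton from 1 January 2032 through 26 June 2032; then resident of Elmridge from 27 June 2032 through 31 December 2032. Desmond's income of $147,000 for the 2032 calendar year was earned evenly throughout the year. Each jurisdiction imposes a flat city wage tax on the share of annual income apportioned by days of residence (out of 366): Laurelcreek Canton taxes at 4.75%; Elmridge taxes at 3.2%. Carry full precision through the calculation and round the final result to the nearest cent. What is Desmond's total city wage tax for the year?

$5,812.12

Laurelcreek Canton, 1 January – 26 June 2032: 178 days → $147,000 × 4.75% × 178/366 = $3,395.8607
Elmridge, 27 June – 31 December 2032: 188 days → $147,000 × 3.2% × 188/366 = $2,416.2623
Total = $5,812.1230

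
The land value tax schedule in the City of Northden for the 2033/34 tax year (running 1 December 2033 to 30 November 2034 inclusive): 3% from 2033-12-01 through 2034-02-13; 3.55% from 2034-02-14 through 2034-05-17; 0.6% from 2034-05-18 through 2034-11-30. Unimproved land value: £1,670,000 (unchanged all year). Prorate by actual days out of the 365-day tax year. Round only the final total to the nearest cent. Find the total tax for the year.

£30,808.07

2033-12-01 to 2034-02-13: 75 days at 3% → £1,670,000 × 3% × 75/365 = £10,294.5205
2034-02-14 to 2034-05-17: 93 days at 3.55% → £1,670,000 × 3.55% × 93/365 = £15,105.4932
2034-05-18 to 2034-11-30: 197 days at 0.6% → £1,670,000 × 0.6% × 197/365 = £5,408.0548
Total = £30,808.0685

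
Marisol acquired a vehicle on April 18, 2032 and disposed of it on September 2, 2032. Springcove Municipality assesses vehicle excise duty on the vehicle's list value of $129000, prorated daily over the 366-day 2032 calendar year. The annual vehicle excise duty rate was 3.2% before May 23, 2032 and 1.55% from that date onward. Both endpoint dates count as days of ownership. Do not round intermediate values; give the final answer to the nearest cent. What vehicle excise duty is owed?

April 18 – May 22, 2032: 35 days at 3.2% → $129000 × 3.2% × 35/366 = $394.7541
May 23 – September 2, 2032: 103 days at 1.55% → $129000 × 1.55% × 103/366 = $562.7008
Total = $957.4549

$957.45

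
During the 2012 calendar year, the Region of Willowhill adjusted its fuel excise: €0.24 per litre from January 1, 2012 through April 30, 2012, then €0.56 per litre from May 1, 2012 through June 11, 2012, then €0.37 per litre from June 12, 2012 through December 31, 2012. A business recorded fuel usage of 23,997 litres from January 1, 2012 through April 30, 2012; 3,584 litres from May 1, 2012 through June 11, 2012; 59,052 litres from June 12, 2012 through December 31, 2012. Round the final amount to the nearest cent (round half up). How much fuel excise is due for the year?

January 1 – April 30, 2012: 23,997 litres at €0.24/litre → €5759.28
May 1 – June 11, 2012: 3,584 litres at €0.56/litre → €2007.04
June 12 – December 31, 2012: 59,052 litres at €0.37/litre → €21849.24

€29615.56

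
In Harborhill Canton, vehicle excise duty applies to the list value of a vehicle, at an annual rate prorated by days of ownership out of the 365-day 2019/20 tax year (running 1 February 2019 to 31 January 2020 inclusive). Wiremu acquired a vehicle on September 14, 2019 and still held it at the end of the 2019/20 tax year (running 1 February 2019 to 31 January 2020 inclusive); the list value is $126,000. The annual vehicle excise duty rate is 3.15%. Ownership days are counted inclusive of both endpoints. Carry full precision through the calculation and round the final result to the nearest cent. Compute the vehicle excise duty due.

$1,522.36

Days held (September 14, 2019 – January 31, 2020): 140 out of 365
Tax = $126,000 × 3.15% × 140/365 = $1,522.3562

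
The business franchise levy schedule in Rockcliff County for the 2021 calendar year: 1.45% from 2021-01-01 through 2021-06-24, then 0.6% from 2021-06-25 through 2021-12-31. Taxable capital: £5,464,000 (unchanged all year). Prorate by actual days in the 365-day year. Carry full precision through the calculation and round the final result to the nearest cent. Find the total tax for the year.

2021-01-01 to 2021-06-24: 175 days at 1.45% → £5,464,000 × 1.45% × 175/365 = £37,986.0274
2021-06-25 to 2021-12-31: 190 days at 0.6% → £5,464,000 × 0.6% × 190/365 = £17,065.6438
Total = £55,051.6712

£55,051.67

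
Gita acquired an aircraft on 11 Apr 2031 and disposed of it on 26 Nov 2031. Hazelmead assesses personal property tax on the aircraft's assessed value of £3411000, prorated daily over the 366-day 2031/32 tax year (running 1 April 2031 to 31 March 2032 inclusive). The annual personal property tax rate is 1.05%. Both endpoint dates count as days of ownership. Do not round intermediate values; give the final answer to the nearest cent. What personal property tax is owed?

Days held (11 Apr – 26 Nov 2031): 230 out of 366
Tax = £3411000 × 1.05% × 230/366 = £22507.0082

£22507.01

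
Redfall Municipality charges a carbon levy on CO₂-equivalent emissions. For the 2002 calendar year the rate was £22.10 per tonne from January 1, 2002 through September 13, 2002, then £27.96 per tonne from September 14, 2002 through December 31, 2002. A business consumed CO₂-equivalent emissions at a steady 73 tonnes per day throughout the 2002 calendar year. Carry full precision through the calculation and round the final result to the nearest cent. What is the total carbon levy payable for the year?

£635,482.52

January 1 – September 13, 2002: 256 days × 73 tonnes/day = 18,688 tonnes at £22.10/tonne → £413,004.80
September 14 – December 31, 2002: 109 days × 73 tonnes/day = 7,957 tonnes at £27.96/tonne → £222,477.72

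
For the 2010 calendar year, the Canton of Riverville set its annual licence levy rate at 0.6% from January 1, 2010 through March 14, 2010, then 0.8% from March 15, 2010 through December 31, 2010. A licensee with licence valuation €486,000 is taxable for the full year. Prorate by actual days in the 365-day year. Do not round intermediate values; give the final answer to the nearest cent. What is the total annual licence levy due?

January 1 – March 14, 2010: 73 days at 0.6% → €486,000 × 0.6% × 73/365 = €583.2000
March 15 – December 31, 2010: 292 days at 0.8% → €486,000 × 0.8% × 292/365 = €3,110.4000
Total = €3,693.6000

€3,693.60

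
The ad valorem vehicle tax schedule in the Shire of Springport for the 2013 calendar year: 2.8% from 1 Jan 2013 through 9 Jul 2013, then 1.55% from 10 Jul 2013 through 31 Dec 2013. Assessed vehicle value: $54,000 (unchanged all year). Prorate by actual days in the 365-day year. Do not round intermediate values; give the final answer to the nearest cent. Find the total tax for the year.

$1,188.37

1 Jan – 9 Jul 2013: 190 days at 2.8% → $54,000 × 2.8% × 190/365 = $787.0685
10 Jul – 31 Dec 2013: 175 days at 1.55% → $54,000 × 1.55% × 175/365 = $401.3014
Total = $1,188.3699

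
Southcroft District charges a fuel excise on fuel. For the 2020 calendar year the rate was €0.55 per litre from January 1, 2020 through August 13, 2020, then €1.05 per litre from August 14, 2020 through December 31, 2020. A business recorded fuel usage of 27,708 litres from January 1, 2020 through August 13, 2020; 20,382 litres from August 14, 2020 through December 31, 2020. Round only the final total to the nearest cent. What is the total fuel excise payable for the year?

January 1 – August 13, 2020: 27,708 litres at €0.55/litre → €15,239.40
August 14 – December 31, 2020: 20,382 litres at €1.05/litre → €21,401.10

€36,640.50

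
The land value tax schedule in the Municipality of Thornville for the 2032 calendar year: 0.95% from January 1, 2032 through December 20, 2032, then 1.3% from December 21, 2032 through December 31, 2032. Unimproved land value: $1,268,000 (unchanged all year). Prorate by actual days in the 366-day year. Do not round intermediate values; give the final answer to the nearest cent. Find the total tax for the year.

$12,179.38

January 1 – December 20, 2032: 355 days at 0.95% → $1,268,000 × 0.95% × 355/366 = $11,683.9617
December 21 – December 31, 2032: 11 days at 1.3% → $1,268,000 × 1.3% × 11/366 = $495.4208
Total = $12,179.3825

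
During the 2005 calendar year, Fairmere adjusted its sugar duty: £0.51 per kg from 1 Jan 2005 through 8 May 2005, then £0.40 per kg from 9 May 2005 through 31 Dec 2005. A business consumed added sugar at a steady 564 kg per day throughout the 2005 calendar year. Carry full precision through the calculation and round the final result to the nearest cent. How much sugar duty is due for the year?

1 Jan – 8 May 2005: 128 days × 564 kg/day = 72,192 kg at £0.51/kg → £36,817.92
9 May – 31 Dec 2005: 237 days × 564 kg/day = 133,668 kg at £0.40/kg → £53,467.20

£90,285.12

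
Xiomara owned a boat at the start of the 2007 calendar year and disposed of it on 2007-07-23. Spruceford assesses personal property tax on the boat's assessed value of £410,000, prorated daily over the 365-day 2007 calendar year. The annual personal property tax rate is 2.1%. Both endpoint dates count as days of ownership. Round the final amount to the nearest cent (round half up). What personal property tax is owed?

£4,812.16

Days held (2007-01-01 to 2007-07-23): 204 out of 365
Tax = £410,000 × 2.1% × 204/365 = £4,812.1644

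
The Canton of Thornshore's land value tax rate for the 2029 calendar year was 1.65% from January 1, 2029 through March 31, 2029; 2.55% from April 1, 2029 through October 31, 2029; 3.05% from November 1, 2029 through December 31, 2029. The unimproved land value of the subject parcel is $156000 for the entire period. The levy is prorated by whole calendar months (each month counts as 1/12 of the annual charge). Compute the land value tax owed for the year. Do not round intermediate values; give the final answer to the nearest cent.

$3757.00

January 1 – March 31, 2029: 3 months at 1.65% → $156000 × 1.65% × 3/12 = $643.5000
April 1 – October 31, 2029: 7 months at 2.55% → $156000 × 2.55% × 7/12 = $2320.5000
November 1 – December 31, 2029: 2 months at 3.05% → $156000 × 3.05% × 2/12 = $793.0000
Total = $3757.0000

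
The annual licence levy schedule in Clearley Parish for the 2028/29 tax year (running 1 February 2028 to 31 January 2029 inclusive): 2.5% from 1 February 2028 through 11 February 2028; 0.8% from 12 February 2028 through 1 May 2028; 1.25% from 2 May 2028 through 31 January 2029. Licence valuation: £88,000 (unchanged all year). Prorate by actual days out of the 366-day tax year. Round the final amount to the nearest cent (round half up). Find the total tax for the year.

1 February – 11 February 2028: 11 days at 2.5% → £88,000 × 2.5% × 11/366 = £66.1202
12 February – 1 May 2028: 80 days at 0.8% → £88,000 × 0.8% × 80/366 = £153.8798
2 May 2028 – 31 January 2029: 275 days at 1.25% → £88,000 × 1.25% × 275/366 = £826.5027
Total = £1,046.5027

£1,046.50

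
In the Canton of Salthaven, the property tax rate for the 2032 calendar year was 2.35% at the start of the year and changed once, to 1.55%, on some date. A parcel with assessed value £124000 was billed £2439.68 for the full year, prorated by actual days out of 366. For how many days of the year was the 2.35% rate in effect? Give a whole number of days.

191 days

Let d = days at the first rate; then 366 − d days at the second rate.
£124000 × [2.35%·d + 1.55%·(366−d)] / 366 = £2439.68
Solving gives d = 191, so the new rate took effect on July 10, 2032.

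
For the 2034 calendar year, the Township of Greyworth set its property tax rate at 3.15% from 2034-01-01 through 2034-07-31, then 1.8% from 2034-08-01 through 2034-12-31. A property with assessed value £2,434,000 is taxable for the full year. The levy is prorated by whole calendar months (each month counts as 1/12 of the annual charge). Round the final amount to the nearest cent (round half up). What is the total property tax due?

2034-01-01 to 2034-07-31: 7 months at 3.15% → £2,434,000 × 3.15% × 7/12 = £44,724.7500
2034-08-01 to 2034-12-31: 5 months at 1.8% → £2,434,000 × 1.8% × 5/12 = £18,255.0000
Total = £62,979.7500

£62,979.75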